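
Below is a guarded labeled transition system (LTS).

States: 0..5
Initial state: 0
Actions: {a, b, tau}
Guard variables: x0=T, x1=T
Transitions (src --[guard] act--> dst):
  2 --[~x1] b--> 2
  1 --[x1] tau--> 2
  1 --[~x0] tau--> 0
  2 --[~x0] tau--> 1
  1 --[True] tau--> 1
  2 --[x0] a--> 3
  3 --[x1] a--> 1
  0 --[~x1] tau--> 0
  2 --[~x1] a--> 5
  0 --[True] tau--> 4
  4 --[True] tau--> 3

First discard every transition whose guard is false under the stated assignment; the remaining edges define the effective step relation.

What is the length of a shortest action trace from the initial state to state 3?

Answer: 2

Working:
BFS to 3:
  depth 0: {0}
  depth 1: {4}
  depth 2: {3}
first hit 3 at d=2 via tau·tau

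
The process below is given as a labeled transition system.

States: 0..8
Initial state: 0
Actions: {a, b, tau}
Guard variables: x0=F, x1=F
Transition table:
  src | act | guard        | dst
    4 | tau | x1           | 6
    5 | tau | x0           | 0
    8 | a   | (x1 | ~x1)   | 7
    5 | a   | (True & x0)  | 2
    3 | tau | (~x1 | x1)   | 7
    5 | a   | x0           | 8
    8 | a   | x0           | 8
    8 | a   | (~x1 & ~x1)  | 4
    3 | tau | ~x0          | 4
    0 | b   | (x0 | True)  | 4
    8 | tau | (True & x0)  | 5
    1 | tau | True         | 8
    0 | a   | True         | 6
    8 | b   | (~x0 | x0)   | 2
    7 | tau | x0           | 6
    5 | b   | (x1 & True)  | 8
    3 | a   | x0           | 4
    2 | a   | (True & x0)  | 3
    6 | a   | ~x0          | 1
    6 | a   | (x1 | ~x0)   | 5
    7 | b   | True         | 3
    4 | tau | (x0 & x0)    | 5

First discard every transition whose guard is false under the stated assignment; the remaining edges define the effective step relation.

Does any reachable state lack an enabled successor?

Answer: DEADLOCK at state 2

Analysis:
R = {0,1,2,3,4,5,6,7,8}
  0: a→6  b→4  [2 out]
  1: tau→8  [1 out]
  2: ∅  [no exit]
  3: tau→4  tau→7  [2 out]
  4: ∅  [no exit]
  5: ∅  [no exit]
  6: a→1  a→5  [2 out]
  7: b→3  [1 out]
  8: a→4  a→7  b→2  [3 out]
witness 2: a·a·tau·b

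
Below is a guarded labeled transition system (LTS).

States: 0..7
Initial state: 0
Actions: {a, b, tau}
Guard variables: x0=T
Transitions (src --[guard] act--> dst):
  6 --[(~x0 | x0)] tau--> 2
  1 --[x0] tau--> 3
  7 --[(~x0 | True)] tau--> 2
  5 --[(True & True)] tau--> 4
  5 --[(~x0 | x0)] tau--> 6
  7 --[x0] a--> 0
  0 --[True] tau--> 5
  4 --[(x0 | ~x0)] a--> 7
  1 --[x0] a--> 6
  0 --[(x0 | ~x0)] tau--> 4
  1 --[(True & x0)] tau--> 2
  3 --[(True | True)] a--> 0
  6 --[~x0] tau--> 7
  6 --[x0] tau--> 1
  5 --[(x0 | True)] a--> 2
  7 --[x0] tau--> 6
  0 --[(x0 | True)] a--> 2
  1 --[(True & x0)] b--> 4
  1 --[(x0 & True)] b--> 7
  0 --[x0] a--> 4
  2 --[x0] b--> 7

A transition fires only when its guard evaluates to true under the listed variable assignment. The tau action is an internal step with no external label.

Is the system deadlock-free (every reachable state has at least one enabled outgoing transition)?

Reach set: {0,1,2,3,4,5,6,7}
  0: a→2  a→4  tau→4  tau→5  [4 out]
  1: a→6  b→4  b→7  tau→2  tau→3  [5 out]
  2: b→7  [1 out]
  3: a→0  [1 out]
  4: a→7  [1 out]
  5: a→2  tau→4  tau→6  [3 out]
  6: tau→1  tau→2  [2 out]
  7: a→0  tau→2  tau→6  [3 out]

Answer: DEADLOCK-FREE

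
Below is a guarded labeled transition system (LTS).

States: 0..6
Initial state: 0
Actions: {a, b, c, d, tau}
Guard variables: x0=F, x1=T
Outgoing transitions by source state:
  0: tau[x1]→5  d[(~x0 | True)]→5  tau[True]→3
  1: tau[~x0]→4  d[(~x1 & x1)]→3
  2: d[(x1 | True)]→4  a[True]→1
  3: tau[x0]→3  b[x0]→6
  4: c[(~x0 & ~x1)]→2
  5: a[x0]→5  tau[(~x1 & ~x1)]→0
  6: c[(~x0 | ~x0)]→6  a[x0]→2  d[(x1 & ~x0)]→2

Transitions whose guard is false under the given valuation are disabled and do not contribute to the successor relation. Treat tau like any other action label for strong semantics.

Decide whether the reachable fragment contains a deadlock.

Answer: DEADLOCK at state 3

Working:
Reach set: {0,3,5}
  0: d→5  tau→3  tau→5  [deg 3]
  3: ∅  [deadlock]
  5: ∅  [deadlock]
witness 3: tau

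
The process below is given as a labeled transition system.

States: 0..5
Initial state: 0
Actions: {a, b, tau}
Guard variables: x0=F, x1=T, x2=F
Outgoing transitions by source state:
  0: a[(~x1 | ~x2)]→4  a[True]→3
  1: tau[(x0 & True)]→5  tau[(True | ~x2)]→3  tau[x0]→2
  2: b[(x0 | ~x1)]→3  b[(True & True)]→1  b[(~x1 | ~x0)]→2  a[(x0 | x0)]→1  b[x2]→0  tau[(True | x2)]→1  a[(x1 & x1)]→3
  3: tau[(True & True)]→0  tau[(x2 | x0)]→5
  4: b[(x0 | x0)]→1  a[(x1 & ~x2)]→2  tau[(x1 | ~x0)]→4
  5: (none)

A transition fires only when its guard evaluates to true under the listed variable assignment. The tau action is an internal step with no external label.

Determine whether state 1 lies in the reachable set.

Answer: REACHABLE

Trace:
Guard filter leaves 10 enabled edge(s).
depth 0: {0}
depth 1: {3,4}  now seen {0,3,4}
depth 2: {2}  now seen {0,2,3,4}
depth 3: {1}  now seen {0,1,2,3,4}
R = {0,1,2,3,4}
witness 1: a·a·b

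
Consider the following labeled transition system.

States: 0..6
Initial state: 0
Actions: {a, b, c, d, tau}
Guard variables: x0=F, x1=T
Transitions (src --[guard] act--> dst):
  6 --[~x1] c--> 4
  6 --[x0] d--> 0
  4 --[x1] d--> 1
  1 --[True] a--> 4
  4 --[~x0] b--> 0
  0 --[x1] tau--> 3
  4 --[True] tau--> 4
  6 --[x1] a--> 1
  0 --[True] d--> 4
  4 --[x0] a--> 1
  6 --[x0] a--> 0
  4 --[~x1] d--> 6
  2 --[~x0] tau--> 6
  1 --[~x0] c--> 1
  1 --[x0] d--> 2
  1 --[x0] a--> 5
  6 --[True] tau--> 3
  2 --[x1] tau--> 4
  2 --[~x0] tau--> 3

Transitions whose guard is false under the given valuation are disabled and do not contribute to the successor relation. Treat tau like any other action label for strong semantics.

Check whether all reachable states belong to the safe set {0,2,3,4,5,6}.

Answer: INVARIANT VIOLATED at state 1

Working:
Safe = {0,2,3,4,5,6}
Reachable = {0,1,3,4}
  0: ✓
  1: outside
  3: ✓
  4: ✓
reach 1 via d·d — violates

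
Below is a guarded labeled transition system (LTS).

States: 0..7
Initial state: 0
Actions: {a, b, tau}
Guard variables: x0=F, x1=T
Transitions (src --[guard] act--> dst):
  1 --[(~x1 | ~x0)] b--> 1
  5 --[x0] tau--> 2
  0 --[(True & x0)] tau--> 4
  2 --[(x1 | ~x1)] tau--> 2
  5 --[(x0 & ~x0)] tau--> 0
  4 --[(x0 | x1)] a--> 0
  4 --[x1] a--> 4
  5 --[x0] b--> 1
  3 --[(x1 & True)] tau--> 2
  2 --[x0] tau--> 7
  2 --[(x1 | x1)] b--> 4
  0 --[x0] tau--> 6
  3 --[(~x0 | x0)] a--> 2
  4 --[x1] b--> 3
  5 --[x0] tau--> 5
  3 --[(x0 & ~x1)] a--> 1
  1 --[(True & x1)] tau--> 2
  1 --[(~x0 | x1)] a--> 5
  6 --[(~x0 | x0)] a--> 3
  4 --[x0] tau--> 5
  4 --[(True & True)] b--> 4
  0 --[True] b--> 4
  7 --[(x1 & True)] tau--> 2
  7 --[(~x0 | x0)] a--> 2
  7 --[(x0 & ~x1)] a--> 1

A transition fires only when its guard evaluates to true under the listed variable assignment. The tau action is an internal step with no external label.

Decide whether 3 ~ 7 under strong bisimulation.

Answer: BISIMILAR

Working:
Compute ~ classes (split until stable):
  P[0] = {{0,1,2,3,4,5,6,7}}
  P[1] = {{0},{1},{2},{3,7},{4},{5},{6}}
7 equivalence class(es) (converged in 2)
3∈{3,7}, 7∈{3,7}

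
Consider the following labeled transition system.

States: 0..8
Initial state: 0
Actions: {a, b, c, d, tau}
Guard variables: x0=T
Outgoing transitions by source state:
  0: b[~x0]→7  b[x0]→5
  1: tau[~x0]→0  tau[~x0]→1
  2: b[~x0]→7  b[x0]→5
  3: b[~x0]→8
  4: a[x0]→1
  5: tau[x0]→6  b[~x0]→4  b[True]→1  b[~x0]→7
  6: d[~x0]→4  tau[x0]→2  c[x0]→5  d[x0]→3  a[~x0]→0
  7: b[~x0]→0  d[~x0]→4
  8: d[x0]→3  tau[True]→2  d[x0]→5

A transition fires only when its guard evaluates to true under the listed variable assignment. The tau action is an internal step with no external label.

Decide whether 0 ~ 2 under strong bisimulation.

Answer: BISIMILAR

Trace:
Compute ~ classes (split until stable):
  P[0] = {{0,1,2,3,4,5,6,7,8}}
  P[1] = {{0,2},{1,3,7},{4},{5},{6},{8}}
stable after 2 split(s): 6 block(s)
0∈{0,2}, 2∈{0,2}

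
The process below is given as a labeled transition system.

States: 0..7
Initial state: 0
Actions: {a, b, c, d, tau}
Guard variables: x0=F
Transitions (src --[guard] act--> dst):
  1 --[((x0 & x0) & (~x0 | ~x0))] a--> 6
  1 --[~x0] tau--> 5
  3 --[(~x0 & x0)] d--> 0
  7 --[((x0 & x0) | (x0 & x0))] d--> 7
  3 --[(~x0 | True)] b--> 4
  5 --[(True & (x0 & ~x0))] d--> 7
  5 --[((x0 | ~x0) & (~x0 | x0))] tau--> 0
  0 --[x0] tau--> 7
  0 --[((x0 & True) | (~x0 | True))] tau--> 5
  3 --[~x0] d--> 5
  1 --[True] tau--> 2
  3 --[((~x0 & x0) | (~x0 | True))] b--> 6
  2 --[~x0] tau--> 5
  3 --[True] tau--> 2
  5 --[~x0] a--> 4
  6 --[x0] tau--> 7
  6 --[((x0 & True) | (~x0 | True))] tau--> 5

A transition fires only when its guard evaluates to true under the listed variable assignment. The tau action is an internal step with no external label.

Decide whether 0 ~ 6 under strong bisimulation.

Compute ~ classes (split until stable):
  P[0] = {{0,1,2,3,4,5,6,7}}
  P[1] = {{0,1,2,6},{3},{4,7},{5}}
  P[2] = {{0,2,6},{1},{3},{4,7},{5}}
stable after 3 split(s): 5 block(s)
0∈{0,2,6}, 6∈{0,2,6}

Answer: BISIMILAR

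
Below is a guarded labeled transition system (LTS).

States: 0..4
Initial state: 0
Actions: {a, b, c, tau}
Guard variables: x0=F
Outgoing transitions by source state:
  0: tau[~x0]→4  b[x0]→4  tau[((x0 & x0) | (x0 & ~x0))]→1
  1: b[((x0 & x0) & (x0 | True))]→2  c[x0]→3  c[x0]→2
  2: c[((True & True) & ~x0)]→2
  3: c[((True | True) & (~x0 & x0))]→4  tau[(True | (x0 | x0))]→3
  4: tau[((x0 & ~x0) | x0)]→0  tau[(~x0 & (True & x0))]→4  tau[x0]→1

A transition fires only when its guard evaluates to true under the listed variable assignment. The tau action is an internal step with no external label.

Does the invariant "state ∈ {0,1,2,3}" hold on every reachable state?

Allowed set {0,1,2,3}
Reachable = {0,4}
  0: ✓
  4: ✗ unsafe
witness against invariant: tau → 4

Answer: INVARIANT VIOLATED at state 4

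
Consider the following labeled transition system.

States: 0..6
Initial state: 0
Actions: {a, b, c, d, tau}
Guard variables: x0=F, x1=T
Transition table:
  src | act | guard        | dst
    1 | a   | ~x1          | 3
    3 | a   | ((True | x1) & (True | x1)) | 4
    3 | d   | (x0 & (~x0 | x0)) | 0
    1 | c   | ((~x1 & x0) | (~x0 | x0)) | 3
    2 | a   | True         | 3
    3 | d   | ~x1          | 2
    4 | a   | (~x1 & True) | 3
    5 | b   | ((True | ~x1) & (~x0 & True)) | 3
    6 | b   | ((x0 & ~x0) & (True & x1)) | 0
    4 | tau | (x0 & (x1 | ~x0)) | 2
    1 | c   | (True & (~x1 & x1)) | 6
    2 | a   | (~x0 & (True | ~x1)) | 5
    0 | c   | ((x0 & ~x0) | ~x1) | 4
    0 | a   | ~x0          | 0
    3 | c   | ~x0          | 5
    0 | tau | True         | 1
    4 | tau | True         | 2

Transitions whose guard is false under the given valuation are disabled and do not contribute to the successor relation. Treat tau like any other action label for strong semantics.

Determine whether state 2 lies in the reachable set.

Answer: REACHABLE

Trace:
After dropping false guards: 9 live edges.
depth 0: {0}
depth 1: {1}  now seen {0,1}
depth 2: {3}  now seen {0,1,3}
depth 3: {4,5}  now seen {0,1,3,4,5}
depth 4: {2}  now seen {0,1,2,3,4,5}
Reachable = {0,1,2,3,4,5}
trace reaching 2: tau·c·a·tau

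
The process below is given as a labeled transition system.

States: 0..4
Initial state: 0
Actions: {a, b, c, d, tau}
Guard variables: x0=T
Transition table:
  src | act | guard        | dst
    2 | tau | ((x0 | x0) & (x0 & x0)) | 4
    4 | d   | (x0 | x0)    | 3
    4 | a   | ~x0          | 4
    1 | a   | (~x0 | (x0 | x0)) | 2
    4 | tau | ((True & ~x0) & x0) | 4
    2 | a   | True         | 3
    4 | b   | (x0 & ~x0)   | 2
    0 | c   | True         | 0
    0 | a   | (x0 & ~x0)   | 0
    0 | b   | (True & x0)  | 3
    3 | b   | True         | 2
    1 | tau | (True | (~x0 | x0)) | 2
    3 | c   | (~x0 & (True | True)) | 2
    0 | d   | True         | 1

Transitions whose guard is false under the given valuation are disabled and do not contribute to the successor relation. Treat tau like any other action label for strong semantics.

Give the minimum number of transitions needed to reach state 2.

Answer: 2

Trace:
Layered search for 2:
  L0 = {0}
  L1 = {1,3}
  L2 = {2}
2 enters at depth 2; path b·b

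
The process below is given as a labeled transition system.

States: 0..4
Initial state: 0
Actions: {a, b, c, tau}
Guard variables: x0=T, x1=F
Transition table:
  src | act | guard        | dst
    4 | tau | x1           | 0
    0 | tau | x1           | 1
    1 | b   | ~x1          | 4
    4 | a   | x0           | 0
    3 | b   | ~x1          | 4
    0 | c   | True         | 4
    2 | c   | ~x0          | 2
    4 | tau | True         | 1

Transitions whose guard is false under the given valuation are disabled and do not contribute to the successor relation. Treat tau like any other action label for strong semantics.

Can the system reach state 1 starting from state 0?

Answer: REACHABLE

Working:
After dropping false guards: 5 live edges.
depth 0: {0}
depth 1: {4}  now seen {0,4}
depth 2: {1}  now seen {0,1,4}
Reach set: {0,1,4}
witness 1: c·tau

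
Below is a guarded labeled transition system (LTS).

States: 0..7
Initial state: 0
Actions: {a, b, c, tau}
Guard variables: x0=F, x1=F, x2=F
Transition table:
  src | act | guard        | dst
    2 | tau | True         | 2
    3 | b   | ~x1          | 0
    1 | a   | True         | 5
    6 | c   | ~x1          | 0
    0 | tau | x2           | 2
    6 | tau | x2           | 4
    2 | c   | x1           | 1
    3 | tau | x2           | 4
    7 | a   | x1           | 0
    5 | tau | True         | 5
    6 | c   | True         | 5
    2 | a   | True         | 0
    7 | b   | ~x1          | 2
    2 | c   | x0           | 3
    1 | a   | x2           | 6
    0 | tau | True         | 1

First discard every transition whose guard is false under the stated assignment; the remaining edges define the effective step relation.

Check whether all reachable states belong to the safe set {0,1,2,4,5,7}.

Answer: INVARIANT HOLDS

Trace:
Allowed set {0,1,2,4,5,7}
Reachable = {0,1,5}
  0: ✓
  1: ✓
  5: ✓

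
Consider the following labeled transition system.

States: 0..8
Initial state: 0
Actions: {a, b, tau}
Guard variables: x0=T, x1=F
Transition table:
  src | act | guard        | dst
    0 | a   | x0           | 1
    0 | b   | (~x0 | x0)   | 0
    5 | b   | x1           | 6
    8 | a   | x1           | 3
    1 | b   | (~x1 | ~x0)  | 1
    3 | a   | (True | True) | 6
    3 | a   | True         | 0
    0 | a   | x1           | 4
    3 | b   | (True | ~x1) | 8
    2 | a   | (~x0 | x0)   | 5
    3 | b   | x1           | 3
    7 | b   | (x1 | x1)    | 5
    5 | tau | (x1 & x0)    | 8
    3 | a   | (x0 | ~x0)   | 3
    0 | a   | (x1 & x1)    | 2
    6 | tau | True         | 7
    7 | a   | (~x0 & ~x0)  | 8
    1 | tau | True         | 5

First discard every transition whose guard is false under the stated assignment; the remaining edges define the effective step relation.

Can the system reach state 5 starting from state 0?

Guard filter leaves 10 enabled edge(s).
depth 0: {0}
depth 1: {1}  cumulative {0,1}
depth 2: {5}  cumulative {0,1,5}
R = {0,1,5}
Path to 5: a·tau

Answer: REACHABLE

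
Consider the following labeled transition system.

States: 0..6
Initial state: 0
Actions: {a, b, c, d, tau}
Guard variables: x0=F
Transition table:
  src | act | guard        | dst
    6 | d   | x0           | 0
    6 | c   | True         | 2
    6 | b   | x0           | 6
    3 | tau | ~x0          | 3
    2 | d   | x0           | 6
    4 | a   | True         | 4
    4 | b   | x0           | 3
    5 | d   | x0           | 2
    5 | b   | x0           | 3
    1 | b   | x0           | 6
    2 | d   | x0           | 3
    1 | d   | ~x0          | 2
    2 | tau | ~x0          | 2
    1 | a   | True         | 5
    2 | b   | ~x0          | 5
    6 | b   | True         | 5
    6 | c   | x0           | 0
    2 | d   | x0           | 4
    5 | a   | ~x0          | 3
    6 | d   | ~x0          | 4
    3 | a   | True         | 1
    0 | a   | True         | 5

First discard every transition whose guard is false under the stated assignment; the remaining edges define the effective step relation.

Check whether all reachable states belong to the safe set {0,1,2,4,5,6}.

Safe = {0,1,2,4,5,6}
Reachable = {0,1,2,3,5}
  0: ✓
  1: ✓
  2: ✓
  3: ✗ unsafe
  5: ✓
witness against invariant: a·a → 3

Answer: INVARIANT VIOLATED at state 3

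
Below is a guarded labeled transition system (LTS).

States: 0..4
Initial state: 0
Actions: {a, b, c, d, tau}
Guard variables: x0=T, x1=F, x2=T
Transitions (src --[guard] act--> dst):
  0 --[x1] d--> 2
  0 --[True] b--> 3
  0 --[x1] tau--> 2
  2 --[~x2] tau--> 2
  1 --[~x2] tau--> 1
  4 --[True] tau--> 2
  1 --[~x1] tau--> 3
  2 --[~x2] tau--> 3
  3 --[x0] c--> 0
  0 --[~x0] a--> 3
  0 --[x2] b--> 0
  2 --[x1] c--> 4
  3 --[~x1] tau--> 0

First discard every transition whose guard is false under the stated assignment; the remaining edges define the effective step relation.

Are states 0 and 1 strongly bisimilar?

Answer: NOT BISIMILAR

Trace:
Refine partition for ~:
  P[0] = {{0,1,2,3,4}}
  P[1] = {{0},{1,4},{2},{3}}
  P[2] = {{0},{1},{2},{3},{4}}
5 equivalence class(es) (converged in 3)
0∈{0}, 1∈{1}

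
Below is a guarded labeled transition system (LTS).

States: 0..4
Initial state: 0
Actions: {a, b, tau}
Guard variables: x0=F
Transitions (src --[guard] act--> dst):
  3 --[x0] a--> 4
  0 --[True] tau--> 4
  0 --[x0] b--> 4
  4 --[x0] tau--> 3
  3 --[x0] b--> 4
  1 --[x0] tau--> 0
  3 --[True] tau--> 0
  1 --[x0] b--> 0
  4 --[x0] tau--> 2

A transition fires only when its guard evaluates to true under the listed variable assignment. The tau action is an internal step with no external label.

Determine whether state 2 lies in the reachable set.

Answer: UNREACHABLE

Working:
Guard filter leaves 2 enabled edge(s).
Layer 0: {0}
Layer 1: {4}  total {0,4}
R = {0,4}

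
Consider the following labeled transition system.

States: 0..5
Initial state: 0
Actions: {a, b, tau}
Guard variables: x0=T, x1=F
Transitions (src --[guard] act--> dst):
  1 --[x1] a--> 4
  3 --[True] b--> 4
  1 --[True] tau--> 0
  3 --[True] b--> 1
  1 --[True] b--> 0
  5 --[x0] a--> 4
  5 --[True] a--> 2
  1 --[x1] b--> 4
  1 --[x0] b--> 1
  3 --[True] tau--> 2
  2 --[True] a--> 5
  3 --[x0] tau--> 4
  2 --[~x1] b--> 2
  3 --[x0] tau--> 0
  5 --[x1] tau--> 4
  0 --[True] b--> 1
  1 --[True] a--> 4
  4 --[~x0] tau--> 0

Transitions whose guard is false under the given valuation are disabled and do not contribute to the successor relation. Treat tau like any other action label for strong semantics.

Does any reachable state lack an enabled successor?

Reachable = {0,1,4}
  0: b→1  [deg 1]
  1: a→4  b→0  b→1  tau→0  [deg 4]
  4: ∅  [STUCK]
witness 4: b·a

Answer: DEADLOCK at state 4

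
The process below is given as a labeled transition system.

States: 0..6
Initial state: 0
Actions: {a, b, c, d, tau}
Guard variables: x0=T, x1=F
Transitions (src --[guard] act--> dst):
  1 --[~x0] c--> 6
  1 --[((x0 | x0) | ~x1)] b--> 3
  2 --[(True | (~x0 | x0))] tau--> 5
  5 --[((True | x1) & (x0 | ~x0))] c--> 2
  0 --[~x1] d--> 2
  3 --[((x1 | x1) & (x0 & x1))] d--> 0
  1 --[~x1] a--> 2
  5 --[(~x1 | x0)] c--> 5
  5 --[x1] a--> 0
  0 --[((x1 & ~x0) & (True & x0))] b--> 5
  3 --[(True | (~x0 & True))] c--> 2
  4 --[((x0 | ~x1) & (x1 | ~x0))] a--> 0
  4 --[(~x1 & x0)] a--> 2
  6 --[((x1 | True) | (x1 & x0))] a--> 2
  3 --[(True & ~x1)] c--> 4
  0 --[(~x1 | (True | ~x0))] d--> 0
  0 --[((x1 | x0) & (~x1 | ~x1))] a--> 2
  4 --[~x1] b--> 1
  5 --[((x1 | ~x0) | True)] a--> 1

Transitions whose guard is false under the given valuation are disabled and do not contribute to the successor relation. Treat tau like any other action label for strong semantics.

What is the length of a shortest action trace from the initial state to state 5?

BFS to 5:
  Layer 0: {0}
  Layer 1: {2}
  Layer 2: {5}
depth(5)=2, e.g. a·tau

Answer: 2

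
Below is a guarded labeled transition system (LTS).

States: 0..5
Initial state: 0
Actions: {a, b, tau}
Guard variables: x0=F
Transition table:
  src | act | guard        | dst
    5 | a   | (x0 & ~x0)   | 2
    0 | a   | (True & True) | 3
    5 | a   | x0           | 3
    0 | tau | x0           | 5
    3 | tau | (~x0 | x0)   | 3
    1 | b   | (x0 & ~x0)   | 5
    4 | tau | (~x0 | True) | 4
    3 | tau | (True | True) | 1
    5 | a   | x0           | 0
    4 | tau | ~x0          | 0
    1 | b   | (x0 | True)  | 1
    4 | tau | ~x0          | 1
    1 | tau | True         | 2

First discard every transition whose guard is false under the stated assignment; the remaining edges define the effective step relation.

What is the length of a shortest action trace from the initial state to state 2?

Answer: 3

Analysis:
BFS to 2:
  depth 0: {0}
  depth 1: {3}
  depth 2: {1}
  depth 3: {2}
depth(2)=3, e.g. a·tau·tau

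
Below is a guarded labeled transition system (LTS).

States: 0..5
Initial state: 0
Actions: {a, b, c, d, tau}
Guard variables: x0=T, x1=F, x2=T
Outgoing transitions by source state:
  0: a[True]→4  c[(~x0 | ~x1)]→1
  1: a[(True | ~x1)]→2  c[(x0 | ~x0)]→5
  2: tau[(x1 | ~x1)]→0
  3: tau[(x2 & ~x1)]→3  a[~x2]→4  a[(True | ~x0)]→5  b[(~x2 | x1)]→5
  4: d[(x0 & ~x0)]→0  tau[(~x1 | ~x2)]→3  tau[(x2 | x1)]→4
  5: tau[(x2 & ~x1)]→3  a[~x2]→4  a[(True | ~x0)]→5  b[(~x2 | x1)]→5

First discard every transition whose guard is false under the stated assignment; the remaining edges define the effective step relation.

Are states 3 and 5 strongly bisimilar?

Refine partition for ~:
  π0 = {{0,1,2,3,4,5}}
  π1 = {{0,1},{2,4},{3,5}}
  π2 = {{0},{1},{2},{3,5},{4}}
stable after 3 split(s): 5 block(s)
class of 3: {3,5}; class of 5: {3,5}

Answer: BISIMILAR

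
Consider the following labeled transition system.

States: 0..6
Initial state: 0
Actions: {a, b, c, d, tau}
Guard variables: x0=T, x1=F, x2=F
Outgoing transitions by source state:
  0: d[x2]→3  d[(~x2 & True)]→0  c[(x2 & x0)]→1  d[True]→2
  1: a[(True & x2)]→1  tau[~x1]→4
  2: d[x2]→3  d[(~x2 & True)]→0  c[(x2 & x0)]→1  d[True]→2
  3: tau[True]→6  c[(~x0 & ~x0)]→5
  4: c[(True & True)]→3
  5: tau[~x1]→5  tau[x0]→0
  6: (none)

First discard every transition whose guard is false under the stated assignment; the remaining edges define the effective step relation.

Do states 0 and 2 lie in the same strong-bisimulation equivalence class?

Compute ~ classes (split until stable):
  round 0: {{0,1,2,3,4,5,6}}
  round 1: {{0,2},{1,3,5},{4},{6}}
  round 2: {{0,2},{1},{3},{4},{5},{6}}
6 equivalence class(es) (converged in 3)
class of 0: {0,2}; class of 2: {0,2}

Answer: BISIMILAR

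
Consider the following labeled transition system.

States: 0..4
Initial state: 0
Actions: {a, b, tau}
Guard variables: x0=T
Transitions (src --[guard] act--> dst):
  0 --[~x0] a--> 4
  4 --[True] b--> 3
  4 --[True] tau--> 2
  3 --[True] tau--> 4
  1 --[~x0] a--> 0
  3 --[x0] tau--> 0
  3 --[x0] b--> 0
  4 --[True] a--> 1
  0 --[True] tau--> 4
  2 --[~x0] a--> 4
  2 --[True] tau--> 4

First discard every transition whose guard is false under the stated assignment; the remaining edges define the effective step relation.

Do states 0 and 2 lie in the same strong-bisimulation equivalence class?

Answer: BISIMILAR

Working:
Bisimulation quotient by refinement:
  π0 = {{0,1,2,3,4}}
  π1 = {{0,2},{1},{3},{4}}
Fixed point at round 2; 4 class(es).
[0]={0,2}  [2]={0,2}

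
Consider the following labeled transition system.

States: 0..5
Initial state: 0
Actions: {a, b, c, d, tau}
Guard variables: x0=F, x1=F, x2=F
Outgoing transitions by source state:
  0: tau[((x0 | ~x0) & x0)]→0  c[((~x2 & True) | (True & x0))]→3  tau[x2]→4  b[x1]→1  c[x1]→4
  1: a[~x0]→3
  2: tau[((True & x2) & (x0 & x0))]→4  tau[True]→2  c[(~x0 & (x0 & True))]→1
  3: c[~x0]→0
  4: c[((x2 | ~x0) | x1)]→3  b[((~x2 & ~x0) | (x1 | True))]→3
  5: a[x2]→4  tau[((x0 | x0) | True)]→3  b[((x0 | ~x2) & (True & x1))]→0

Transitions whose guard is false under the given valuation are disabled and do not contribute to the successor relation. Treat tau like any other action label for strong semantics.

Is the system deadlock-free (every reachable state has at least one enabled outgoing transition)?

Answer: DEADLOCK-FREE

Trace:
Reach set: {0,3}
  0: c→3  [deg 1]
  3: c→0  [deg 1]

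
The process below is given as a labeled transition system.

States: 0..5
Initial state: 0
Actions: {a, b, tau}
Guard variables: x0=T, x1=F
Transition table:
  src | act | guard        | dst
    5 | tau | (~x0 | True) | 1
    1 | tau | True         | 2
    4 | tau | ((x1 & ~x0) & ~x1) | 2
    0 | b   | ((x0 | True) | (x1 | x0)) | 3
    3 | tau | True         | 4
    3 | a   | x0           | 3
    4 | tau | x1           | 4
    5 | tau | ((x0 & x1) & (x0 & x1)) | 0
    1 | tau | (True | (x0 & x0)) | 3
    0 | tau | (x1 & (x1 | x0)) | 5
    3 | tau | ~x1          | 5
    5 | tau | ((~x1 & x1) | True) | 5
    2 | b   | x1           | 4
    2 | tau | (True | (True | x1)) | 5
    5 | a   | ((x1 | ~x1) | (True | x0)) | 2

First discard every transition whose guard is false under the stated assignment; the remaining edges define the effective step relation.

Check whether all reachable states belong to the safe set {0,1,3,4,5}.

Allowed set {0,1,3,4,5}
Reachable = {0,1,2,3,4,5}
  0: ✓
  1: ✓
  2: outside
  3: ✓
  4: ✓
  5: ✓
reach 2 via b·tau·a — violates

Answer: INVARIANT VIOLATED at state 2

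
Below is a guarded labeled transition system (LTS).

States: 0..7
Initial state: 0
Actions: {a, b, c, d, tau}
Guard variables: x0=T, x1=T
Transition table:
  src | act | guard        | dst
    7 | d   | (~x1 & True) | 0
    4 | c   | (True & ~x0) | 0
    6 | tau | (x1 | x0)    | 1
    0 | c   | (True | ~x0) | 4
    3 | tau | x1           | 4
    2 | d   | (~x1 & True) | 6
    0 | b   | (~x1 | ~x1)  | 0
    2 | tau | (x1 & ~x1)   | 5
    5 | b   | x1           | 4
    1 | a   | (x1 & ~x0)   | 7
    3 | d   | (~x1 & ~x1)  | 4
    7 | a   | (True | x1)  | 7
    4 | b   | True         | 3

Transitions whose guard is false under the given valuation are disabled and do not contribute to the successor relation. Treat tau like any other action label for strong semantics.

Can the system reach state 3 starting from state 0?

Guard filter leaves 6 enabled edge(s).
L0 = {0}
L1 = {4}  total {0,4}
L2 = {3}  total {0,3,4}
R = {0,3,4}
witness 3: c·b

Answer: REACHABLE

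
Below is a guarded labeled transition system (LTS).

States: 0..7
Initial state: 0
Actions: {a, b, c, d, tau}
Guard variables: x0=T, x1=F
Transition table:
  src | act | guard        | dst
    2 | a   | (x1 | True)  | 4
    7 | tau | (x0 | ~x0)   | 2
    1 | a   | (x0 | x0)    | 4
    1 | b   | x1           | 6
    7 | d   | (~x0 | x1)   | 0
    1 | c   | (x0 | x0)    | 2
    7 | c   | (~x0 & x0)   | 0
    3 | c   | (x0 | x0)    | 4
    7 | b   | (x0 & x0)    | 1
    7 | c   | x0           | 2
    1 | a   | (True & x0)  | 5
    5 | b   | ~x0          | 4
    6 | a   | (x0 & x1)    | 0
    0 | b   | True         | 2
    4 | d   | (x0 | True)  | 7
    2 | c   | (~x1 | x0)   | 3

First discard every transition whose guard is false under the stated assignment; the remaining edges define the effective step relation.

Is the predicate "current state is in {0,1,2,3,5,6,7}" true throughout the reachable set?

Safe = {0,1,2,3,5,6,7}
R = {0,1,2,3,4,5,7}
  0: safe
  1: safe
  2: safe
  3: safe
  4: VIOLATES
  5: safe
  7: safe
reach 4 via b·a — violates

Answer: INVARIANT VIOLATED at state 4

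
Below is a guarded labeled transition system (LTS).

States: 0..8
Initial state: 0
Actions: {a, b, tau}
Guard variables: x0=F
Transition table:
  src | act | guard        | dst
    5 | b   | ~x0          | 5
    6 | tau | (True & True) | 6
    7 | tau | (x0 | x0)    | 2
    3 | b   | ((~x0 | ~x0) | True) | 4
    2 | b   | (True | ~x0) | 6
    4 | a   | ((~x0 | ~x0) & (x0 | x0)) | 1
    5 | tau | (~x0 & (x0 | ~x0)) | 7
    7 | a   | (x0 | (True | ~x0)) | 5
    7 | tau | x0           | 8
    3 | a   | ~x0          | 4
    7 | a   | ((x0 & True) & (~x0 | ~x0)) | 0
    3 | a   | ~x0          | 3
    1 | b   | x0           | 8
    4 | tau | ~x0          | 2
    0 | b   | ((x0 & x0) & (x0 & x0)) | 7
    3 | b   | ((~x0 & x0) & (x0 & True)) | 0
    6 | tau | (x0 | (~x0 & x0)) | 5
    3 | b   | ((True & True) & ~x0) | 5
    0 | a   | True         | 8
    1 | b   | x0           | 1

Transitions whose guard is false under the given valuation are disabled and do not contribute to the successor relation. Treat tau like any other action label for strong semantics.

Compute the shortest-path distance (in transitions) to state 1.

Layered search for 1:
  Layer 0: {0}
  Layer 1: {8}
1 never appears.

Answer: UNREACHABLE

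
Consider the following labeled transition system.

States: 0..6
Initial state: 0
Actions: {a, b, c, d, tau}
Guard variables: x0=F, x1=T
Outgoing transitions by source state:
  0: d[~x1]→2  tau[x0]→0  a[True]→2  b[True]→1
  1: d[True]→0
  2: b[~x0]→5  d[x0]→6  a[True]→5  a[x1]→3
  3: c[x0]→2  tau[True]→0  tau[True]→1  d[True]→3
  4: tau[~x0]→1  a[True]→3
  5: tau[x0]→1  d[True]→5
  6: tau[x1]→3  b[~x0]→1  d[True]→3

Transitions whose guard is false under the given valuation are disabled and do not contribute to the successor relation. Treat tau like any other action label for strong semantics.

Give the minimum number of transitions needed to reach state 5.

BFS to 5:
  depth 0: {0}
  depth 1: {1,2}
  depth 2: {3,5}
first hit 5 at d=2 via a·a

Answer: 2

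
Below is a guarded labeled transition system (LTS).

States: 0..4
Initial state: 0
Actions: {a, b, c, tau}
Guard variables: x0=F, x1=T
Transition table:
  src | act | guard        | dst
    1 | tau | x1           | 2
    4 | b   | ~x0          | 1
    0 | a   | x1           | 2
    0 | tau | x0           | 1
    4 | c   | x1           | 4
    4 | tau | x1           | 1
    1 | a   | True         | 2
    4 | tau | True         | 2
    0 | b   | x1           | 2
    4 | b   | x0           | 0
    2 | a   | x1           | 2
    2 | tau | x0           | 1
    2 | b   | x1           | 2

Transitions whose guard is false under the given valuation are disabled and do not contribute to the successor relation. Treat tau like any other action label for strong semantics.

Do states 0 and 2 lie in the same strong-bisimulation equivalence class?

Answer: BISIMILAR

Working:
Bisimulation quotient by refinement:
  π0 = {{0,1,2,3,4}}
  π1 = {{0,2},{1},{3},{4}}
Fixed point at round 2; 4 class(es).
0∈{0,2}, 2∈{0,2}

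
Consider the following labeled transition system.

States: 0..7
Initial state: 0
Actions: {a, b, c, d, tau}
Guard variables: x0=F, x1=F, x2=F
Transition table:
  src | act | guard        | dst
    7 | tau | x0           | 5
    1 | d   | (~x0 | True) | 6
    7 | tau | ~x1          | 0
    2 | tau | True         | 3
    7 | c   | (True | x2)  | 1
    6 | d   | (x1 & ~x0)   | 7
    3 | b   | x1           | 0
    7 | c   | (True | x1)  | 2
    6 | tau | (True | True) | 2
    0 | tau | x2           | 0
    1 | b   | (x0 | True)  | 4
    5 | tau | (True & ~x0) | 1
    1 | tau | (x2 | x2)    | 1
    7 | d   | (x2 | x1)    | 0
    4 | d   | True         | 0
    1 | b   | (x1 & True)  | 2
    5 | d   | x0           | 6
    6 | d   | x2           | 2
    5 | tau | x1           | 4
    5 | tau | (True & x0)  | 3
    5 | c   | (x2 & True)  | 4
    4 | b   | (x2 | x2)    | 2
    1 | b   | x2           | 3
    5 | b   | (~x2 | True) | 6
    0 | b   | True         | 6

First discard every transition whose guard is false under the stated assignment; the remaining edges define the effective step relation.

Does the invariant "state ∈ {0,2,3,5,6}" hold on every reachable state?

Allowed set {0,2,3,5,6}
Reach set: {0,2,3,6}
  0: ok
  2: ok
  3: ok
  6: ok

Answer: INVARIANT HOLDS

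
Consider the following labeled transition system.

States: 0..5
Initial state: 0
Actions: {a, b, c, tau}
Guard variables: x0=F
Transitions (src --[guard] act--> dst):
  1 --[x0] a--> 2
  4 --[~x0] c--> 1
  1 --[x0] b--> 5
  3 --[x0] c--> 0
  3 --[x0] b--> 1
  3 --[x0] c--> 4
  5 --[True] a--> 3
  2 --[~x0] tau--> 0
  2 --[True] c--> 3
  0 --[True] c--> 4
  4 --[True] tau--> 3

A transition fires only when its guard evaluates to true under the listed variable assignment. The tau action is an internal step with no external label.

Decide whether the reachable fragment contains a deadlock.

Answer: DEADLOCK at state 1

Analysis:
R = {0,1,3,4}
  0: c→4  [1 out]
  1: ∅  [deadlock]
  3: ∅  [deadlock]
  4: c→1  tau→3  [2 out]
trace reaching 1: c·c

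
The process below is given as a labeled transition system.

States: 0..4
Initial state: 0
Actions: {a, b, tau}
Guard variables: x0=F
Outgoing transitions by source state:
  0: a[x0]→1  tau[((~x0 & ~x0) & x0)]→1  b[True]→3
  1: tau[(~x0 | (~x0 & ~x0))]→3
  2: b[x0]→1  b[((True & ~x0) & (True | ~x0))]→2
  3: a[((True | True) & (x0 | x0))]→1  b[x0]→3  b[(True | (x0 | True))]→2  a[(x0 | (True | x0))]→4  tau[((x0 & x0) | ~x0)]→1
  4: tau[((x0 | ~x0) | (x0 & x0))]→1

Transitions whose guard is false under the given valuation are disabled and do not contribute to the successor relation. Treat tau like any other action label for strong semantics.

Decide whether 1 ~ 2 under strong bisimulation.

Answer: NOT BISIMILAR

Trace:
Refine partition for ~:
  π0 = {{0,1,2,3,4}}
  π1 = {{0,2},{1,4},{3}}
  π2 = {{0},{1},{2},{3},{4}}
stable after 3 split(s): 5 block(s)
class of 1: {1}; class of 2: {2}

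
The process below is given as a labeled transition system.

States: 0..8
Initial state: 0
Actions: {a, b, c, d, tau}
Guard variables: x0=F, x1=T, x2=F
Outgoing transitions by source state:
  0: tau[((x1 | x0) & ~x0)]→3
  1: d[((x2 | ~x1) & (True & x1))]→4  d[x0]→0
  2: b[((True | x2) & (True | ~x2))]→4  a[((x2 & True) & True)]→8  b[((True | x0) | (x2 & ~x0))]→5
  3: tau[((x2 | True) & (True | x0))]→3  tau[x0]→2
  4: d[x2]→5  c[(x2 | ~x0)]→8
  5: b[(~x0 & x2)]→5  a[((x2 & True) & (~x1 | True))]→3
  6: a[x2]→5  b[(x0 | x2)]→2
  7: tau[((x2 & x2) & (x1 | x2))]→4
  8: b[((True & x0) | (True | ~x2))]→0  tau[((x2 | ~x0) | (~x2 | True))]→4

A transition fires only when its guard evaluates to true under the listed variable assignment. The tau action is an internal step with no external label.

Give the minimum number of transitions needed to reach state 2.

Answer: UNREACHABLE

Trace:
Layered search for 2:
  Layer 0: {0}
  Layer 1: {3}
2 never appears.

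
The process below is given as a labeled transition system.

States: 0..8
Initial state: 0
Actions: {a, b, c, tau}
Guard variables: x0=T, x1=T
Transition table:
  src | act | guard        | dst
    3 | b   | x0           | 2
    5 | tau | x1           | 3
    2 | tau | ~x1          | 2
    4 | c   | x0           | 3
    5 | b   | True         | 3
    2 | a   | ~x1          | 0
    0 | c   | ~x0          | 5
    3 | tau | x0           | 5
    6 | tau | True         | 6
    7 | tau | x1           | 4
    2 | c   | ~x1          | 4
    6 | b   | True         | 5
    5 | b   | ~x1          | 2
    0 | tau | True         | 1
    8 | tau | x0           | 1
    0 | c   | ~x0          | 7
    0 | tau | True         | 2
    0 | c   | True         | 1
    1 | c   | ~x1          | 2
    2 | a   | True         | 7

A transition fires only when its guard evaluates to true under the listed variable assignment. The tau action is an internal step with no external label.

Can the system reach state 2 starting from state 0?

Guard filter leaves 13 enabled edge(s).
L0 = {0}
L1 = {1,2}  cumulative {0,1,2}
L2 = {7}  cumulative {0,1,2,7}
L3 = {4}  cumulative {0,1,2,4,7}
L4 = {3}  cumulative {0,1,2,3,4,7}
L5 = {5}  cumulative {0,1,2,3,4,5,7}
Reachable = {0,1,2,3,4,5,7}
trace reaching 2: tau

Answer: REACHABLE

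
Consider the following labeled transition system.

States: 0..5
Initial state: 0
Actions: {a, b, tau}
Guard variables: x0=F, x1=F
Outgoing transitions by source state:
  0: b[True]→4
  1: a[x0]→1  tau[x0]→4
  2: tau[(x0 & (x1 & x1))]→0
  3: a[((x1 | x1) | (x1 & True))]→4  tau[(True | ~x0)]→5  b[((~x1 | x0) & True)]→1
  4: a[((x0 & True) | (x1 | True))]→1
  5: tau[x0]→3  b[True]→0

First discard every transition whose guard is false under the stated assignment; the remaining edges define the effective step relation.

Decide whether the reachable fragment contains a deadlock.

Reachable = {0,1,4}
  0: b→4  [1 out]
  1: ∅  [deadlock]
  4: a→1  [1 out]
Path to 1: b·a

Answer: DEADLOCK at state 1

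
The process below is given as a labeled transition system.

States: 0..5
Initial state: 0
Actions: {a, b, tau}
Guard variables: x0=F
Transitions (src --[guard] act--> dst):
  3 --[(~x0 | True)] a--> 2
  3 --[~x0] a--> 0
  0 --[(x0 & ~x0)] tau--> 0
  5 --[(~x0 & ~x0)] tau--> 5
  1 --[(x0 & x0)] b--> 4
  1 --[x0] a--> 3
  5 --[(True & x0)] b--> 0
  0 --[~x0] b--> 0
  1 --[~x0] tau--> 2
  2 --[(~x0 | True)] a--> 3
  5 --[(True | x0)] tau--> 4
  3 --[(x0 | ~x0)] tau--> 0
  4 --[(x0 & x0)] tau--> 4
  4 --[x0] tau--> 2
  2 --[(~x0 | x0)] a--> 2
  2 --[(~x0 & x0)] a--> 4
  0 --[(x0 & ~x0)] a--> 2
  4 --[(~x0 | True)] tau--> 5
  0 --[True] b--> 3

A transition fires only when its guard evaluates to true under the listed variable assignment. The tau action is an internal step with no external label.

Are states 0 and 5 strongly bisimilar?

Bisimulation quotient by refinement:
  π0 = {{0,1,2,3,4,5}}
  π1 = {{0},{1,4,5},{2},{3}}
  π2 = {{0},{1},{2},{3},{4,5}}
5 equivalence class(es) (converged in 3)
0∈{0}, 5∈{4,5}

Answer: NOT BISIMILAR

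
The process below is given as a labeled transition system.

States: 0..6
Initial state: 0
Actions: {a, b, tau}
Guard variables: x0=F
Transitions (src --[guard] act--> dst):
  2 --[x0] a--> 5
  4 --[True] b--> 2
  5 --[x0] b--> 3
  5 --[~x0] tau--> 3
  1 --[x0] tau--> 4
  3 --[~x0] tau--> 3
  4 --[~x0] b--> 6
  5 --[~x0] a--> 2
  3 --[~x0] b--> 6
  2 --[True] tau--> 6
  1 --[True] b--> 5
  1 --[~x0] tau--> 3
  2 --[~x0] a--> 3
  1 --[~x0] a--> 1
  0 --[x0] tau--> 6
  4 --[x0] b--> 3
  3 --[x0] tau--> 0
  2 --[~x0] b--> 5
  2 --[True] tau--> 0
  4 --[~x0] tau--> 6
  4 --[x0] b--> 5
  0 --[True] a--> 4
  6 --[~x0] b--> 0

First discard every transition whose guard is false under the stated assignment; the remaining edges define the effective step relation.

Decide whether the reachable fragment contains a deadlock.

Reach set: {0,2,3,4,5,6}
  0: a→4  [deg 1]
  2: a→3  b→5  tau→0  tau→6  [deg 4]
  3: b→6  tau→3  [deg 2]
  4: b→2  b→6  tau→6  [deg 3]
  5: a→2  tau→3  [deg 2]
  6: b→0  [deg 1]

Answer: DEADLOCK-FREE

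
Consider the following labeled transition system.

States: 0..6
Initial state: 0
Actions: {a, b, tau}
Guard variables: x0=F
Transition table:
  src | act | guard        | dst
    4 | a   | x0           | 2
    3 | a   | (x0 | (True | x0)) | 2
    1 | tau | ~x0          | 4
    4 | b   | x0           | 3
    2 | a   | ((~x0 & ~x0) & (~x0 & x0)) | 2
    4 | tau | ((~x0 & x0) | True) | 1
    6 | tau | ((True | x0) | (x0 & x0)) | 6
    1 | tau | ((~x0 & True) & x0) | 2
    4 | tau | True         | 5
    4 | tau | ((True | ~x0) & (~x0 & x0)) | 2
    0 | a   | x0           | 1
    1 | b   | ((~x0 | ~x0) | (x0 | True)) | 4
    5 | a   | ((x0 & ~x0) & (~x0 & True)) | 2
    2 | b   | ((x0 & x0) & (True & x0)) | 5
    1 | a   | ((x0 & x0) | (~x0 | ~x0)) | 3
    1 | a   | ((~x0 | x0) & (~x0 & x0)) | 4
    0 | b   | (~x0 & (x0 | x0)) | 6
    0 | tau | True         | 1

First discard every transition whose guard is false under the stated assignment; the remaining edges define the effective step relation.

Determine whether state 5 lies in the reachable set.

8 transition(s) survive guard evaluation.
L0 = {0}
L1 = {1}  cumulative {0,1}
L2 = {3,4}  cumulative {0,1,3,4}
L3 = {2,5}  cumulative {0,1,2,3,4,5}
Reach set: {0,1,2,3,4,5}
trace reaching 5: tau·tau·tau

Answer: REACHABLE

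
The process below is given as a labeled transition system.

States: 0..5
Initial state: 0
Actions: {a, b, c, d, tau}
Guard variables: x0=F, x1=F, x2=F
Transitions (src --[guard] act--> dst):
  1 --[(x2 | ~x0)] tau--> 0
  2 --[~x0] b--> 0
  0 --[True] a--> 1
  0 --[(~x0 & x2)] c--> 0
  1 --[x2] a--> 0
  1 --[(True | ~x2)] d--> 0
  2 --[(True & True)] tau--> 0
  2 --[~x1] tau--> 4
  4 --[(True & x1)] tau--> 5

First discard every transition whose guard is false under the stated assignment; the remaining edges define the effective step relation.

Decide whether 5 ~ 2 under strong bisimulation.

Bisimulation quotient by refinement:
  P[0] = {{0,1,2,3,4,5}}
  P[1] = {{0},{1},{2},{3,4,5}}
stable after 2 split(s): 4 block(s)
class of 5: {3,4,5}; class of 2: {2}

Answer: NOT BISIMILAR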